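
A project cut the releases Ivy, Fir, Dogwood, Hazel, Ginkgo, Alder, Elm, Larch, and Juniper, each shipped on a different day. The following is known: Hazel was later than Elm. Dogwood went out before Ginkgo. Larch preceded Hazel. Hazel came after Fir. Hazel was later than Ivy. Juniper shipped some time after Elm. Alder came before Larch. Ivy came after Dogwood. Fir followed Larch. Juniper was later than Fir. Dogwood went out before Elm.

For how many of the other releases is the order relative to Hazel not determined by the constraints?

2

Forced before Hazel: Alder, Dogwood, Elm, Fir, Ivy, and Larch.
That leaves Ginkgo and Juniper with no forced order relative to Hazel — 2.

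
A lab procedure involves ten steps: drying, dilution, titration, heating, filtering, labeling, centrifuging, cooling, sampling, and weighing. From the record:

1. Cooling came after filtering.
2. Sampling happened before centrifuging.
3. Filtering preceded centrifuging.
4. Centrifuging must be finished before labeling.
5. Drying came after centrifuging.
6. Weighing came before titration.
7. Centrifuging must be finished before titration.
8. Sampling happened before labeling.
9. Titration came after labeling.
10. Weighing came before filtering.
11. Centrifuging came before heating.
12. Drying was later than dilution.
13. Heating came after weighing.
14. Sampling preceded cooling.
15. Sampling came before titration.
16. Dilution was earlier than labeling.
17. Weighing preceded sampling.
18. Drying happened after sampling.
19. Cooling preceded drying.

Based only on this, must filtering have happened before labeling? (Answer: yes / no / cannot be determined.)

yes

Chain the constraints: filtering → centrifuging → labeling. Each link is directly stated, so filtering comes before labeling.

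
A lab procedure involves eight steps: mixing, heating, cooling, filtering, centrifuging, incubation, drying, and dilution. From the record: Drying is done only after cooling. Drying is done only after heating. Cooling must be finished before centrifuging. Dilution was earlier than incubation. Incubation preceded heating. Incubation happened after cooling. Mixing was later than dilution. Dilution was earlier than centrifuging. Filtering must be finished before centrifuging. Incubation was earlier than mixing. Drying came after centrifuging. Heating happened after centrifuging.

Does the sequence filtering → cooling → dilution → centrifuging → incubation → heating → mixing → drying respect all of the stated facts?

yes

Check each stated constraint against the proposed order — e.g. dilution is ahead of mixing; cooling is ahead of drying. Every pair is in the required order; nothing is violated.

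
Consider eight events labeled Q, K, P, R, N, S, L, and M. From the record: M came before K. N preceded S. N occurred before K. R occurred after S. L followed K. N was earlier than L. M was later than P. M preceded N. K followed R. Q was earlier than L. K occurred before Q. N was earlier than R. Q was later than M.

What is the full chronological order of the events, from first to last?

P, M, N, S, R, K, Q, L

The constraints fix every adjacent pair, so only one ordering works:
P → M → N → S → R → K → Q → L.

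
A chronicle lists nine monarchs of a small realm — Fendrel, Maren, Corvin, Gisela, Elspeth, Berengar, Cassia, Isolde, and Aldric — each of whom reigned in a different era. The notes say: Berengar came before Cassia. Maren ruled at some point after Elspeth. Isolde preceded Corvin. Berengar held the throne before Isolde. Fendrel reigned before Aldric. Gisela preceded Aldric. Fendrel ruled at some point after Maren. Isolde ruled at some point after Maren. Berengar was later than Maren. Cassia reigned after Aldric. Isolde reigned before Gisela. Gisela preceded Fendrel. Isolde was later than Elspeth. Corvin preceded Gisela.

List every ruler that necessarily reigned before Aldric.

Berengar, Corvin, Elspeth, Fendrel, Gisela, Isolde, Maren

Directly stated before Aldric: Fendrel and Gisela.
Berengar reaches Aldric via Berengar → Isolde → Gisela → Aldric.
Corvin reaches Aldric via Corvin → Gisela → Aldric.
Elspeth reaches Aldric via Elspeth → Isolde → Gisela → Aldric.
Likewise Isolde and Maren each reach Aldric by chaining the stated constraints.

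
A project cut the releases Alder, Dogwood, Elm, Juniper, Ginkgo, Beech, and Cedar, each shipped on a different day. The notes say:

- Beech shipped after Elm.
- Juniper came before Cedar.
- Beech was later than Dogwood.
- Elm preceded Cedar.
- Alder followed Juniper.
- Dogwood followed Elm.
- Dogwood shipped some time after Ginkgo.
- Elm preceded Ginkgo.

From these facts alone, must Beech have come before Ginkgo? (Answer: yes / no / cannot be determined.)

Tracing the constraints gives Ginkgo → Dogwood → Beech, so Ginkgo must come before Beech.
That means Beech cannot be before Ginkgo.

no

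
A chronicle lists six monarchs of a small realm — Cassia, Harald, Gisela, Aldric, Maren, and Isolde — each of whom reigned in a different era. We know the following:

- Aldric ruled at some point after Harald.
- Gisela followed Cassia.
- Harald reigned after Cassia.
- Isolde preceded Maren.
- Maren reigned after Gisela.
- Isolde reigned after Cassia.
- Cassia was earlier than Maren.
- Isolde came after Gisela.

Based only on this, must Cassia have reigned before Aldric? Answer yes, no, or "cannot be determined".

yes

Chain the constraints: Cassia → Harald → Aldric. Each link is directly stated, so Cassia comes before Aldric.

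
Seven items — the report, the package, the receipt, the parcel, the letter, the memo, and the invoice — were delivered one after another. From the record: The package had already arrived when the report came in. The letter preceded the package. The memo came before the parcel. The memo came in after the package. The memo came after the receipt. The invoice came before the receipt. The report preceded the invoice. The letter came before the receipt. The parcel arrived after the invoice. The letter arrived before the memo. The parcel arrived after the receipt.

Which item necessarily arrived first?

The letter has a chain of constraints placing it before every other item, so the letter must be first.

the letter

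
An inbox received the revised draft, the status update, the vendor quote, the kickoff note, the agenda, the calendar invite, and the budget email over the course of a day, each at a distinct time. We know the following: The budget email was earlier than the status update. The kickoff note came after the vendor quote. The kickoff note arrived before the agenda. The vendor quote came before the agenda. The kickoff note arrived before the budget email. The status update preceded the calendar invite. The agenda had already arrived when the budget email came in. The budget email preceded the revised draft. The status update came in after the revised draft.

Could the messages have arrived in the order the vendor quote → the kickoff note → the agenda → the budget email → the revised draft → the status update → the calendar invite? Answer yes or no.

Check each stated constraint against the proposed order — e.g. the budget email is ahead of the status update; the kickoff note is ahead of the budget email. Every pair is in the required order; nothing is violated.

yes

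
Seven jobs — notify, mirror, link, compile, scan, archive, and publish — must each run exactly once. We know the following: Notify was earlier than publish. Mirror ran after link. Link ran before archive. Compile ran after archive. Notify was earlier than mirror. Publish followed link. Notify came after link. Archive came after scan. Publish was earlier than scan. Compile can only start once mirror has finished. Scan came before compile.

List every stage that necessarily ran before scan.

Directly stated before scan: publish.
Link reaches scan via link → publish → scan.
Notify reaches scan via notify → publish → scan.
No chain forces mirror (or any of the others) ahead of scan.

link, notify, publish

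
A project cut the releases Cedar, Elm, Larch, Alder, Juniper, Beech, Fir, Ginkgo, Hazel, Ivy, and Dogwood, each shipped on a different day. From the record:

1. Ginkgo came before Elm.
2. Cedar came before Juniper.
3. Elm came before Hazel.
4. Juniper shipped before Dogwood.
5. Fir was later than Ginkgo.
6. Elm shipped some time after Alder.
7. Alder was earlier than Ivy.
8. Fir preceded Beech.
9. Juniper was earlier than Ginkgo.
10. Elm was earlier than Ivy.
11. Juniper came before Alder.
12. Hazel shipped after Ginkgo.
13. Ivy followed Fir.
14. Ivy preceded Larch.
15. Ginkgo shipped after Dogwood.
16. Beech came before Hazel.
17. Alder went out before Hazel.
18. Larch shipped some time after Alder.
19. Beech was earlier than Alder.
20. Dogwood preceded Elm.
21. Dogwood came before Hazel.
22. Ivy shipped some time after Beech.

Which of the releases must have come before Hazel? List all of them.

Directly stated before Hazel: Alder, Beech, Dogwood, Elm, and Ginkgo.
Cedar reaches Hazel via Cedar → Juniper → Alder → Hazel.
Fir reaches Hazel via Fir → Beech → Hazel.
Juniper reaches Hazel via Juniper → Alder → Hazel.
No chain forces Ivy (or any of the others) ahead of Hazel.

Alder, Beech, Cedar, Dogwood, Elm, Fir, Ginkgo, Juniper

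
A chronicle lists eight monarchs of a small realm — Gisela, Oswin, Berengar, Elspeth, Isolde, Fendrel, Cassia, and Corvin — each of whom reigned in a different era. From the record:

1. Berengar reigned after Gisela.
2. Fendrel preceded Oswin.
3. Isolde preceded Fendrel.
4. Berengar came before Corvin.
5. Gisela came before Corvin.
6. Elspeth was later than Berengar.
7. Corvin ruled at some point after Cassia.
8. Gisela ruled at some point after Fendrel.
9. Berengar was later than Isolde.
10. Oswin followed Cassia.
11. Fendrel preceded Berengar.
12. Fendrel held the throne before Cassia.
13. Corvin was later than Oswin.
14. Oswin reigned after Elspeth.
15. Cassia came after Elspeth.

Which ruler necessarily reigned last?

Corvin

Every other ruler has a chain of constraints placing them before Corvin, so Corvin is last.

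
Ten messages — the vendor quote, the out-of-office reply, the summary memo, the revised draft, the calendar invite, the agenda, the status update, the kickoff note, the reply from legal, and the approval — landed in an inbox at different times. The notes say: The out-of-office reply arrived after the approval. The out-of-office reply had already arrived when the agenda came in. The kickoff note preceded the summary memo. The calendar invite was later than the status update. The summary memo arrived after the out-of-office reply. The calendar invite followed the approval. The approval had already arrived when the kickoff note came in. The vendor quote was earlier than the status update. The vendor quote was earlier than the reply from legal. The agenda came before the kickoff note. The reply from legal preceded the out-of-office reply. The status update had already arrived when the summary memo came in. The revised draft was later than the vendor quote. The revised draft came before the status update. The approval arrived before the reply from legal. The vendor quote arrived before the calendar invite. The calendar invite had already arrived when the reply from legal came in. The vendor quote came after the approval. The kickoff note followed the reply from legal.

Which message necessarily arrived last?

Every other message has a chain of constraints placing it before the summary memo, so the summary memo is last.

the summary memo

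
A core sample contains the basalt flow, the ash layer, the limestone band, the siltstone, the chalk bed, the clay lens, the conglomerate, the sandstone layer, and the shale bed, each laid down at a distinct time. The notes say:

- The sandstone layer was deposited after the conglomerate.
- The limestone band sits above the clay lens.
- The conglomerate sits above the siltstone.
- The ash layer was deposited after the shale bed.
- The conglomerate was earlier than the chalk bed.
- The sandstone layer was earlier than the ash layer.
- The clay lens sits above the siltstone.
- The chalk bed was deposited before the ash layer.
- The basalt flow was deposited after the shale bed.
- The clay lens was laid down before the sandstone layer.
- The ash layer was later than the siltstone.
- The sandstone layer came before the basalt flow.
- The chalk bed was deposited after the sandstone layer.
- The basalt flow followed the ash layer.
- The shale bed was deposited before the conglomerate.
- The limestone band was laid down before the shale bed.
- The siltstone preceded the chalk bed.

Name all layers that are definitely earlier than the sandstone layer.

the clay lens, the conglomerate, the limestone band, the shale bed, the siltstone

Directly stated before the sandstone layer: the clay lens and the conglomerate.
The limestone band reaches the sandstone layer via the limestone band → the shale bed → the conglomerate → the sandstone layer.
The shale bed reaches the sandstone layer via the shale bed → the conglomerate → the sandstone layer.
The siltstone reaches the sandstone layer via the siltstone → the conglomerate → the sandstone layer.
No chain forces the ash layer (or any of the others) ahead of the sandstone layer.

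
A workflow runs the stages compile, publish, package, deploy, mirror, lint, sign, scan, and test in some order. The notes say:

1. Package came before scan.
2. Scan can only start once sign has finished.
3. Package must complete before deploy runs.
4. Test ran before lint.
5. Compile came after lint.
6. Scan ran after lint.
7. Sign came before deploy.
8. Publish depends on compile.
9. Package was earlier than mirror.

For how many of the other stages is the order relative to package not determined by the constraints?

5

Forced after package: deploy, mirror, and scan.
That leaves compile, lint, publish, sign, and test with no forced order relative to package — 5.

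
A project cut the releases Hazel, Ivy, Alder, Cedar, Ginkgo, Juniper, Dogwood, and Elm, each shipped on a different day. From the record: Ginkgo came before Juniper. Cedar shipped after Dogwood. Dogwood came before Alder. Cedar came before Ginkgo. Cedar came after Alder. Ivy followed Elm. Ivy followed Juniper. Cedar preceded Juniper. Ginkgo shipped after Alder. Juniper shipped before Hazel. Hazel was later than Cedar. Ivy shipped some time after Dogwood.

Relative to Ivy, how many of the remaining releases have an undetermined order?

Forced before Ivy: Alder, Cedar, Dogwood, Elm, Ginkgo, and Juniper.
That leaves Hazel with no forced order relative to Ivy — 1.

1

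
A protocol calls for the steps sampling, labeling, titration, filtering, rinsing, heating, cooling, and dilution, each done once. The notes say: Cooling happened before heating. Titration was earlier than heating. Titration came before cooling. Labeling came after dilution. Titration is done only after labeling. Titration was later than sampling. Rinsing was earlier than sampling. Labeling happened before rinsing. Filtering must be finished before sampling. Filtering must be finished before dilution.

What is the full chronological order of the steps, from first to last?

The constraints fix every adjacent pair, so only one ordering works:
filtering → dilution → labeling → rinsing → sampling → titration → cooling → heating.

filtering, dilution, labeling, rinsing, sampling, titration, cooling, heating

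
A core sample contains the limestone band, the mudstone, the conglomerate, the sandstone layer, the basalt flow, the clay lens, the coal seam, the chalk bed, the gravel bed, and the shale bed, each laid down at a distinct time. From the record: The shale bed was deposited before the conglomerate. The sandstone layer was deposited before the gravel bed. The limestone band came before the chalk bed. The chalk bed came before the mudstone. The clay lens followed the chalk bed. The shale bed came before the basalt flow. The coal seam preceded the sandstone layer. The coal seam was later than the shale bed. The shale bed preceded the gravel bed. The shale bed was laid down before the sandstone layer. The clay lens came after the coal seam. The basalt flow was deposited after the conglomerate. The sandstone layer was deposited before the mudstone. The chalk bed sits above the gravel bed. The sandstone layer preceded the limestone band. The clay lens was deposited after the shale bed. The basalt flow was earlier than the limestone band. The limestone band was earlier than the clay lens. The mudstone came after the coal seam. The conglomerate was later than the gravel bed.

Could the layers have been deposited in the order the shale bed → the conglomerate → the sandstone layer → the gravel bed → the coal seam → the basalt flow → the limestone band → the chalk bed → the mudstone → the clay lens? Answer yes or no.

no

The constraints require the coal seam before the sandstone layer, but in the proposed sequence the sandstone layer appears ahead of the coal seam. That one violation is enough.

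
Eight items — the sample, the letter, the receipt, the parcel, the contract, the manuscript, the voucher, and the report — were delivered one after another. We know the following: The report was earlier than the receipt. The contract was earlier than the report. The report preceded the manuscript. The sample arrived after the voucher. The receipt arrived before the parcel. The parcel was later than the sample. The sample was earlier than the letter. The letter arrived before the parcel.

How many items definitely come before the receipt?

2

Directly stated before the receipt: the report.
The contract reaches the receipt via the contract → the report → the receipt.
No chain forces the parcel (or any of the others) ahead of the receipt.
That's the contract and the report — 2 in all.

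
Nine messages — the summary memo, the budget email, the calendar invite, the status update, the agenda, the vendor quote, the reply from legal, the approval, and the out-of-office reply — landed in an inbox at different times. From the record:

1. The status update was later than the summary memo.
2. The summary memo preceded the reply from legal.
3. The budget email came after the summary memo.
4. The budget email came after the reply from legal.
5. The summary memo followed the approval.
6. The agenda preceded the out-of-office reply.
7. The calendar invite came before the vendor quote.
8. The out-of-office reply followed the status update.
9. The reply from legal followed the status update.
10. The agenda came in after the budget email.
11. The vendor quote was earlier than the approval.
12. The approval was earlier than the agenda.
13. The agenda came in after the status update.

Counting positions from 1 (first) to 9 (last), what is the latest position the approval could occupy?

The approval must come before the agenda, the budget email, the out-of-office reply, the reply from legal, the status update, and the summary memo — 6 messages forced after it.
Everything else can be placed before the approval in some valid order, so the approval can sit as late as position 9 − 6 = 3.

3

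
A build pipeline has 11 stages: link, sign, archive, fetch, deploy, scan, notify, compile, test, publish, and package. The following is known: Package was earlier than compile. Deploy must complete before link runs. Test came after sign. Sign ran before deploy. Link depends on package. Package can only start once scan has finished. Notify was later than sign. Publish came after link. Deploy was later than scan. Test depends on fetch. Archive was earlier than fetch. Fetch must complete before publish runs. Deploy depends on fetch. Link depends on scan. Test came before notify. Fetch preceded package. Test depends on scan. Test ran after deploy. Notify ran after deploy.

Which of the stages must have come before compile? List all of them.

Directly stated before compile: package.
Archive reaches compile via archive → fetch → package → compile.
Fetch reaches compile via fetch → package → compile.
Scan reaches compile via scan → package → compile.

archive, fetch, package, scan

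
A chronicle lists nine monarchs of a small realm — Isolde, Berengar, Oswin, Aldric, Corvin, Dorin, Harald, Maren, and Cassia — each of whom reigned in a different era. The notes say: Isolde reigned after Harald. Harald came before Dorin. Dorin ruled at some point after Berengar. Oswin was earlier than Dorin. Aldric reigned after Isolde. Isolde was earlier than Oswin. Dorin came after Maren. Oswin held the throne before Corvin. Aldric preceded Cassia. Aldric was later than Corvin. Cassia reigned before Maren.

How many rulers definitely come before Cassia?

Directly stated before Cassia: Aldric.
Corvin reaches Cassia via Corvin → Aldric → Cassia.
Harald reaches Cassia via Harald → Isolde → Aldric → Cassia.
Isolde reaches Cassia via Isolde → Aldric → Cassia.
Likewise Oswin reaches Cassia by chaining the stated constraints.
No chain forces Berengar (or any of the others) ahead of Cassia.
That's Aldric, Corvin, Harald, Isolde, and Oswin — 5 in all.

5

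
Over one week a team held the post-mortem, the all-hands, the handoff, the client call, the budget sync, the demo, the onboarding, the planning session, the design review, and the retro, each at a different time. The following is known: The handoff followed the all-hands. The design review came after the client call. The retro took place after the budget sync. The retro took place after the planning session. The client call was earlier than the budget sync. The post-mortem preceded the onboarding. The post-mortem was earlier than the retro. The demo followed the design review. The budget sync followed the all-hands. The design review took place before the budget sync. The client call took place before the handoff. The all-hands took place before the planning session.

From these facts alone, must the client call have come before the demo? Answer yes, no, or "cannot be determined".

yes

Chain the constraints: the client call → the design review → the demo. Each link is directly stated, so the client call comes before the demo.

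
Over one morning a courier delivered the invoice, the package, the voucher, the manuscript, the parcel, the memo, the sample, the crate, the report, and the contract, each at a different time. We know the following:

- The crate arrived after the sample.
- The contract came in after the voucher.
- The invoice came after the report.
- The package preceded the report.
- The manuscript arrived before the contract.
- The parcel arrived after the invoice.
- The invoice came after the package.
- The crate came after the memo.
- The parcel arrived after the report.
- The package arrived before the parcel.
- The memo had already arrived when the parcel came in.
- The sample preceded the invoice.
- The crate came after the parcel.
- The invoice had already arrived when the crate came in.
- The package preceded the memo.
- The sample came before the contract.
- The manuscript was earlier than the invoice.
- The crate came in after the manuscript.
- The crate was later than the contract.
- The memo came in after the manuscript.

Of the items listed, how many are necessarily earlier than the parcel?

6

Directly stated before the parcel: the invoice, the memo, the package, and the report.
The manuscript reaches the parcel via the manuscript → the memo → the parcel.
The sample reaches the parcel via the sample → the invoice → the parcel.
That's the invoice, the manuscript, the memo, the package, the report, and the sample — 6 in all.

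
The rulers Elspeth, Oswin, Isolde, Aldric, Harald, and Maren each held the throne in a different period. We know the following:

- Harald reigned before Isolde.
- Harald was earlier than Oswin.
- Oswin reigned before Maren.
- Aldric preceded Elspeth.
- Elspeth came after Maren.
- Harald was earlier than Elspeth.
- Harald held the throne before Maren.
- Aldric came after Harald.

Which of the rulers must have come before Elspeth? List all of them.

Aldric, Harald, Maren, Oswin

Directly stated before Elspeth: Aldric, Harald, and Maren.
Oswin reaches Elspeth via Oswin → Maren → Elspeth.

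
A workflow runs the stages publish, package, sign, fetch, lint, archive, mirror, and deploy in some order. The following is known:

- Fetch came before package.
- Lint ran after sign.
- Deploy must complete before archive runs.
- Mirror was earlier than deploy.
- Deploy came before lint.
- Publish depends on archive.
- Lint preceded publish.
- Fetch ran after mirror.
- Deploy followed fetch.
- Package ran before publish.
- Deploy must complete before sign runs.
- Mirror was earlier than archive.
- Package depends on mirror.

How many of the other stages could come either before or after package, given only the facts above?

Forced before package: fetch and mirror; forced after package: publish.
That leaves archive, deploy, lint, and sign with no forced order relative to package — 4.

4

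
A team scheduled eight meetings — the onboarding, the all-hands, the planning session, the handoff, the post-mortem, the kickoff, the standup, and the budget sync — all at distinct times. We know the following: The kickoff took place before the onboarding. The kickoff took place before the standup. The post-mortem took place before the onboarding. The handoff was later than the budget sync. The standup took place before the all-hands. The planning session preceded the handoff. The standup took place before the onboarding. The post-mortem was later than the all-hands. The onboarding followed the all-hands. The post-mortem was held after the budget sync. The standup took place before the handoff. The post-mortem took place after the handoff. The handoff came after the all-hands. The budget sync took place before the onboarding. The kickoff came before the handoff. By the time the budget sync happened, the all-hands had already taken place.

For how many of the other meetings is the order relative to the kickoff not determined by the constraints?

1

Forced after the kickoff: the all-hands, the budget sync, the handoff, the onboarding, the post-mortem, and the standup.
That leaves the planning session with no forced order relative to the kickoff — 1.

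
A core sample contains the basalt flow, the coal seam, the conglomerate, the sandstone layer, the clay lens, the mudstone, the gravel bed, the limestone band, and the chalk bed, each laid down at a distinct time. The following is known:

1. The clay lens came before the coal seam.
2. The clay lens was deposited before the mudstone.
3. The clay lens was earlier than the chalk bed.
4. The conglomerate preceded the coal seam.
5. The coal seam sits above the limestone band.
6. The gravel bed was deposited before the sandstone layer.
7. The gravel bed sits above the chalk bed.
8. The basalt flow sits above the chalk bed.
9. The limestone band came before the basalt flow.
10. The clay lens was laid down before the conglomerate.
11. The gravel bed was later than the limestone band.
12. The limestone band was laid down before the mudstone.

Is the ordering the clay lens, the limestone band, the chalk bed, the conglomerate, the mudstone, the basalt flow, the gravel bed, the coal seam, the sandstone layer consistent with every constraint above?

Check each stated constraint against the proposed order — e.g. the limestone band is ahead of the coal seam; the clay lens is ahead of the coal seam. Every pair is in the required order; nothing is violated.

yes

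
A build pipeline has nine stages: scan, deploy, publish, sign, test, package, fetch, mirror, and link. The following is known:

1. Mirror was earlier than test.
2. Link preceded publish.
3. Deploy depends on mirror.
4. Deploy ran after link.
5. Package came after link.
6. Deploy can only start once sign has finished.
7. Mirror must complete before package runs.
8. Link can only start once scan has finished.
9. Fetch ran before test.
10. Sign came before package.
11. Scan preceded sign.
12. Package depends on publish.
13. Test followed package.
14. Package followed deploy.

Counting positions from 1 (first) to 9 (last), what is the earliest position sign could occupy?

2

Scan must come before sign — 1 forced predecessor.
Nothing else is forced ahead of sign, so its earliest slot is position 1 + 1 = 2.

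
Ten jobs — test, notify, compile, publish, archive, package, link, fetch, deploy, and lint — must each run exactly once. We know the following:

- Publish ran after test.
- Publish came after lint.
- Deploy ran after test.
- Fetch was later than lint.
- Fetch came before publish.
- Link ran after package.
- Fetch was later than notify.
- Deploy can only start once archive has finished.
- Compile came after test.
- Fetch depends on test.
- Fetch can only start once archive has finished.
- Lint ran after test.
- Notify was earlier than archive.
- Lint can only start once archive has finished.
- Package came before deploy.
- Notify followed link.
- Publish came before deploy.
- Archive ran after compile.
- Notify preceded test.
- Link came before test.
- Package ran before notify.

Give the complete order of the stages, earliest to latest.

The constraints fix every adjacent pair, so only one ordering works:
package → link → notify → test → compile → archive → lint → fetch → publish → deploy.

package, link, notify, test, compile, archive, lint, fetch, publish, deploy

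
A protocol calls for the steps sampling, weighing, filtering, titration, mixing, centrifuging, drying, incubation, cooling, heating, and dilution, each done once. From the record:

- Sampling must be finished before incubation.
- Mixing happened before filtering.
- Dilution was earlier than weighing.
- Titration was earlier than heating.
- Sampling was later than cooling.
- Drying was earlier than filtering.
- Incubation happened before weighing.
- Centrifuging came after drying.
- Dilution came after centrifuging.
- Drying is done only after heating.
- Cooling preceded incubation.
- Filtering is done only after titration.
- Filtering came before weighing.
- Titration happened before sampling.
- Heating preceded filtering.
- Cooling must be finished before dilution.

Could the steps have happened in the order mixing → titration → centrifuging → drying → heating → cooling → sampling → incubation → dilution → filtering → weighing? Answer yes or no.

no

The constraints require heating before drying, but in the proposed sequence drying appears ahead of heating. That one violation is enough.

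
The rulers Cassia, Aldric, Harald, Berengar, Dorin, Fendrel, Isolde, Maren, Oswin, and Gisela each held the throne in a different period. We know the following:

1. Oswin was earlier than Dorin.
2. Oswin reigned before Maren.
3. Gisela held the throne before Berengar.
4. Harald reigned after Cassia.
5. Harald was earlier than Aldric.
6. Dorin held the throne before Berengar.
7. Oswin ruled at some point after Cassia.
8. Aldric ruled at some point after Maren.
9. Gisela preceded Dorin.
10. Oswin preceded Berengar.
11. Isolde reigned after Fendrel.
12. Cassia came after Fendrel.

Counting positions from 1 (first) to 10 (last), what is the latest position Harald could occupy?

9

Harald must come before Aldric — 1 ruler forced after them.
Everything else can be placed before Harald in some valid order, so Harald can sit as late as position 10 − 1 = 9.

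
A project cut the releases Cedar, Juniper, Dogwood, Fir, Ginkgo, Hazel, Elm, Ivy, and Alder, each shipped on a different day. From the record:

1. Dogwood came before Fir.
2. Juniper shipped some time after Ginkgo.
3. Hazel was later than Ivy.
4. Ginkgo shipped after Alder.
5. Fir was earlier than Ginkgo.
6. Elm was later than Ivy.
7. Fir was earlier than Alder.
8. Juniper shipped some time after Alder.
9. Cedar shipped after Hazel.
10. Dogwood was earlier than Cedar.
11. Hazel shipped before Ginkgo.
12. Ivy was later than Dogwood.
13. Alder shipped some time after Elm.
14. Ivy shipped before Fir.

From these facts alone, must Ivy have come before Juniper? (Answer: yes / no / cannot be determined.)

yes

Chain the constraints: Ivy → Hazel → Ginkgo → Juniper. Each link is directly stated, so Ivy comes before Juniper.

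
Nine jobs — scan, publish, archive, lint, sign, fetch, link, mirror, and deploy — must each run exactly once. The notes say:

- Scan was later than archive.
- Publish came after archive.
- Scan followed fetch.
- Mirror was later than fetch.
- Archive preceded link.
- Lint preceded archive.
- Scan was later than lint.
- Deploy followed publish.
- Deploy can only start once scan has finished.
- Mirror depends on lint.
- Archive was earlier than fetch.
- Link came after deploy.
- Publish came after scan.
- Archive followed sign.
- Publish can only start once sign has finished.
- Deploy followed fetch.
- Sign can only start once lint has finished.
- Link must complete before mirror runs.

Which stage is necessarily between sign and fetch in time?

archive

Tracing the constraints gives sign → archive → fetch, so archive sits after sign and before fetch.
No other stage is forced both after sign and before fetch.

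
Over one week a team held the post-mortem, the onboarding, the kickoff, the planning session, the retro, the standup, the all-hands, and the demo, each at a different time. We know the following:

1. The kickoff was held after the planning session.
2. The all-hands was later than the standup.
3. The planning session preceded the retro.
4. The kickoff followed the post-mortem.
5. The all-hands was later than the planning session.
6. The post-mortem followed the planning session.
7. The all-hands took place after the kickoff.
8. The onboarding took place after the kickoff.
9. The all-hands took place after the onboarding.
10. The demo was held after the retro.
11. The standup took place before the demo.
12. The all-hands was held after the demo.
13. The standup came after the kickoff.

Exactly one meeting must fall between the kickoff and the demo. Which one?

Tracing the constraints gives the kickoff → the standup → the demo, so the standup sits after the kickoff and before the demo.
No other meeting is forced both after the kickoff and before the demo.

the standup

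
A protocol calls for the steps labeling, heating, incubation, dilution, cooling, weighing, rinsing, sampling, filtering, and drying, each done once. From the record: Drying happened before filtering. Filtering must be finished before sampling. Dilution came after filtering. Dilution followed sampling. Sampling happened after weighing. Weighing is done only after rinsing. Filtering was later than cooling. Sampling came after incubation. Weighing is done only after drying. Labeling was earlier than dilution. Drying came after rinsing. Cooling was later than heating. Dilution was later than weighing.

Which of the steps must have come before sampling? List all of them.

cooling, drying, filtering, heating, incubation, rinsing, weighing

Directly stated before sampling: filtering, incubation, and weighing.
Cooling reaches sampling via cooling → filtering → sampling.
Drying reaches sampling via drying → filtering → sampling.
Heating reaches sampling via heating → cooling → filtering → sampling.
Likewise rinsing reaches sampling by chaining the stated constraints.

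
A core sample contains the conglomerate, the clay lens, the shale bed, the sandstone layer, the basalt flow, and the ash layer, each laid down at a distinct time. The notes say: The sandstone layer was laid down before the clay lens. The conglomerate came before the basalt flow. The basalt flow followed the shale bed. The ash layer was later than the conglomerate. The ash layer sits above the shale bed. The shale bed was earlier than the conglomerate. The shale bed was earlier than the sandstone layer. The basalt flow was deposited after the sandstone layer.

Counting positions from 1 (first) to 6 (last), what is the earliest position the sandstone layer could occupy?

2

The shale bed must come before the sandstone layer — 1 forced predecessor.
Nothing else is forced ahead of the sandstone layer, so its earliest slot is position 1 + 1 = 2.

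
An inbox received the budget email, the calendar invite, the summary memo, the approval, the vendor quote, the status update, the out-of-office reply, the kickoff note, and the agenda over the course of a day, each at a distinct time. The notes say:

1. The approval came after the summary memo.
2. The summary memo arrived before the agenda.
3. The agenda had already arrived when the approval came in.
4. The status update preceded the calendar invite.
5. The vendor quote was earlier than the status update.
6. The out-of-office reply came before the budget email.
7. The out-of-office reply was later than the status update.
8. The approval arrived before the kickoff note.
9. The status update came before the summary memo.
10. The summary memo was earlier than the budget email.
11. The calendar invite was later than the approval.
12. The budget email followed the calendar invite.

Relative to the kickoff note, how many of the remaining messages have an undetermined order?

Forced before the kickoff note: the agenda, the approval, the status update, the summary memo, and the vendor quote.
That leaves the budget email, the calendar invite, and the out-of-office reply with no forced order relative to the kickoff note — 3.

3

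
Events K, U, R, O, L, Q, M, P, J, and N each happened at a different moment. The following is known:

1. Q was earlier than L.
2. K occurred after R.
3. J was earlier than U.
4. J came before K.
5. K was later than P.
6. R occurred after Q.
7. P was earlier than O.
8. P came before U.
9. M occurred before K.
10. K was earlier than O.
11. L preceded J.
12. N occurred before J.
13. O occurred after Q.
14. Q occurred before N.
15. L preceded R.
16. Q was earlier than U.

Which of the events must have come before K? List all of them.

J, L, M, N, P, Q, R

Directly stated before K: J, M, P, and R.
L reaches K via L → R → K.
N reaches K via N → J → K.
Q reaches K via Q → R → K.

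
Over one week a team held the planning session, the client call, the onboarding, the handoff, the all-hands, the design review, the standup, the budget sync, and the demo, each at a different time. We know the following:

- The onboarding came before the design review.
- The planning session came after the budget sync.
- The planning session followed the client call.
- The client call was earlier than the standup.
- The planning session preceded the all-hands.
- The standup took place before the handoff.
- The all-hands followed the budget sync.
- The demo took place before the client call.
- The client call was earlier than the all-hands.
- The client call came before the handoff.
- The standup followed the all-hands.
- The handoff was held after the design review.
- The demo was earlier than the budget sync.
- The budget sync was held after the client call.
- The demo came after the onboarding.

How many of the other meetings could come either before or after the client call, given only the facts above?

1

Forced before the client call: the demo and the onboarding; forced after the client call: the all-hands, the budget sync, the handoff, the planning session, and the standup.
That leaves the design review with no forced order relative to the client call — 1.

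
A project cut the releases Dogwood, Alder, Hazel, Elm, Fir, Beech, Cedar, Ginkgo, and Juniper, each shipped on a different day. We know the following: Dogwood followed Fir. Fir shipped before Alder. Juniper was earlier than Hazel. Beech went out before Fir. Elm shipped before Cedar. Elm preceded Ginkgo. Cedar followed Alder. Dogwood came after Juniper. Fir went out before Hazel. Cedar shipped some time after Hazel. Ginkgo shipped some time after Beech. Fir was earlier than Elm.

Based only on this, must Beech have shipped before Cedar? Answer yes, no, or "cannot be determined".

Chain the constraints: Beech → Fir → Elm → Cedar. Each link is directly stated, so Beech comes before Cedar.

yes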